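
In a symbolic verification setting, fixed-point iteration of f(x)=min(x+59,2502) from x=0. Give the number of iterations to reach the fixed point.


Step 1: x=0, cap=2502, increment=59
Step 2: x grows by 59 each step until capped at 2502; fixed point is x=2502
Step 3: iterations = ceil(2502/59) = 43

43


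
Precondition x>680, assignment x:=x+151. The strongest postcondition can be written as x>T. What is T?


Formula: sp(P, x:=E) = exists old_x. (x = E[old_x/x]) AND P[old_x/x] (old_x is the value of x before the assignment; eliminate old_x by solving x = E[old_x/x] for old_x)
Step 1: Precondition P: x>680, i.e. old_x > 680
Step 2: Assignment gives x = old_x + 151, so old_x = x - 151
Step 3: Substitute into P: x - 151 > 680
Step 4: Simplify: x > 680+151 = 831

831


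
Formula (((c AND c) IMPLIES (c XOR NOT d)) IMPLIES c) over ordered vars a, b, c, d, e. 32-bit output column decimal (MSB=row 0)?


Formula: (((c AND c) IMPLIES (c XOR NOT d)) IMPLIES c) over a, b, c, d, e (32 rows)
Evaluate each row (bits = a,b,c,d,e, MSB first):
  row 0 [00000]: (((0 AND 0) IMPLIES (0 XOR NOT 0)) IMPLIES 0) -> 0
  row 1 [00001]: (((0 AND 0) IMPLIES (0 XOR NOT 0)) IMPLIES 0) -> 0
  row 2 [00010]: (((0 AND 0) IMPLIES (0 XOR NOT 1)) IMPLIES 0) -> 0
  row 3 [00011]: (((0 AND 0) IMPLIES (0 XOR NOT 1)) IMPLIES 0) -> 0
  row 4 [00100]: (((1 AND 1) IMPLIES (1 XOR NOT 0)) IMPLIES 1) -> 1
  row 5 [00101]: (((1 AND 1) IMPLIES (1 XOR NOT 0)) IMPLIES 1) -> 1
  row 6 [00110]: (((1 AND 1) IMPLIES (1 XOR NOT 1)) IMPLIES 1) -> 1
  row 7 [00111]: (((1 AND 1) IMPLIES (1 XOR NOT 1)) IMPLIES 1) -> 1
  row 8 [01000]: (((0 AND 0) IMPLIES (0 XOR NOT 0)) IMPLIES 0) -> 0
  row 9 [01001]: (((0 AND 0) IMPLIES (0 XOR NOT 0)) IMPLIES 0) -> 0
  row 10 [01010]: (((0 AND 0) IMPLIES (0 XOR NOT 1)) IMPLIES 0) -> 0
  row 11 [01011]: (((0 AND 0) IMPLIES (0 XOR NOT 1)) IMPLIES 0) -> 0
  row 12 [01100]: (((1 AND 1) IMPLIES (1 XOR NOT 0)) IMPLIES 1) -> 1
  row 13 [01101]: (((1 AND 1) IMPLIES (1 XOR NOT 0)) IMPLIES 1) -> 1
  row 14 [01110]: (((1 AND 1) IMPLIES (1 XOR NOT 1)) IMPLIES 1) -> 1
  row 15 [01111]: (((1 AND 1) IMPLIES (1 XOR NOT 1)) IMPLIES 1) -> 1
  row 16 [10000]: (((0 AND 0) IMPLIES (0 XOR NOT 0)) IMPLIES 0) -> 0
  row 17 [10001]: (((0 AND 0) IMPLIES (0 XOR NOT 0)) IMPLIES 0) -> 0
  row 18 [10010]: (((0 AND 0) IMPLIES (0 XOR NOT 1)) IMPLIES 0) -> 0
  row 19 [10011]: (((0 AND 0) IMPLIES (0 XOR NOT 1)) IMPLIES 0) -> 0
  row 20 [10100]: (((1 AND 1) IMPLIES (1 XOR NOT 0)) IMPLIES 1) -> 1
  row 21 [10101]: (((1 AND 1) IMPLIES (1 XOR NOT 0)) IMPLIES 1) -> 1
  row 22 [10110]: (((1 AND 1) IMPLIES (1 XOR NOT 1)) IMPLIES 1) -> 1
  row 23 [10111]: (((1 AND 1) IMPLIES (1 XOR NOT 1)) IMPLIES 1) -> 1
  row 24 [11000]: (((0 AND 0) IMPLIES (0 XOR NOT 0)) IMPLIES 0) -> 0
  row 25 [11001]: (((0 AND 0) IMPLIES (0 XOR NOT 0)) IMPLIES 0) -> 0
  row 26 [11010]: (((0 AND 0) IMPLIES (0 XOR NOT 1)) IMPLIES 0) -> 0
  row 27 [11011]: (((0 AND 0) IMPLIES (0 XOR NOT 1)) IMPLIES 0) -> 0
  row 28 [11100]: (((1 AND 1) IMPLIES (1 XOR NOT 0)) IMPLIES 1) -> 1
  row 29 [11101]: (((1 AND 1) IMPLIES (1 XOR NOT 0)) IMPLIES 1) -> 1
  row 30 [11110]: (((1 AND 1) IMPLIES (1 XOR NOT 1)) IMPLIES 1) -> 1
  row 31 [11111]: (((1 AND 1) IMPLIES (1 XOR NOT 1)) IMPLIES 1) -> 1
Full result column, 4 rows per line (a,b,c fixed per line; d,e runs 00..11 left to right):
  rows 0-3 [a,b,c=000]: 0000  = hex 0
  rows 4-7 [a,b,c=001]: 1111  = hex F
  rows 8-11 [a,b,c=010]: 0000  = hex 0
  rows 12-15 [a,b,c=011]: 1111  = hex F
  rows 16-19 [a,b,c=100]: 0000  = hex 0
  rows 20-23 [a,b,c=101]: 1111  = hex F
  rows 24-27 [a,b,c=110]: 0000  = hex 0
  rows 28-31 [a,b,c=111]: 1111  = hex F
Output column (row 0 .. row 31) = 00001111000011110000111100001111
Output column grouped in 4s = 0000 1111 0000 1111 0000 1111 0000 1111 = 0x0F0F0F0F
Convert to decimal digit by digit (value = value*16 + digit):
  0 -> 0
  0*16 + 15 (F) = 15
  15*16 + 0 = 240
  240*16 + 15 (F) = 3855
  3855*16 + 0 = 61680
  61680*16 + 15 (F) = 986895
  986895*16 + 0 = 15790320
  15790320*16 + 15 (F) = 252645135
Decimal = 252645135

252645135


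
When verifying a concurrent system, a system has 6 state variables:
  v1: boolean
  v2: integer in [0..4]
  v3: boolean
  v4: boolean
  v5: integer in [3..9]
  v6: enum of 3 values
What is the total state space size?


State space = product of domain sizes of all variables.
Domain sizes:
  v1 (boolean): 2
  v2 (integer in [0..4]): 5
  v3 (boolean): 2
  v4 (boolean): 2
  v5 (integer in [3..9]): 7
  v6 (enum of 3 values): 3
Product = 2 * 5 * 2 * 2 * 7 * 3 = 840

840


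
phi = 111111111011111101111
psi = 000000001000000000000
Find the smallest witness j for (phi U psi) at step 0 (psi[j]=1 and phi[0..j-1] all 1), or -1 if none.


(phi U psi) at 0: need smallest j with psi[j]=1 and phi[i]=1 for all i in [0,j).
Scan from step 0:
  step 0: phi=1, psi=0 -> continue
  step 1: phi=1, psi=0 -> continue
  step 2: phi=1, psi=0 -> continue
  step 3: phi=1, psi=0 -> continue
  step 8: psi=1 and phi held for [0,8) -> witness found
Witness step = 8

8


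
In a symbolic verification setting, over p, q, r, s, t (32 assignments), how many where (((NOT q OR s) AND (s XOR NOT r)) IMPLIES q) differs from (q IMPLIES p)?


F1 = (((NOT q OR s) AND (s XOR NOT r)) IMPLIES q)
F2 = (q IMPLIES p)
Evaluate both on each of 32 rows (bits = p,q,r,s,t):
  row 0 [00000]: F1=0 F2=1 (differ) -> 1
  row 1 [00001]: F1=0 F2=1 (differ) -> 1
  row 2 [00010]: F1=1 F2=1 -> 0
  row 3 [00011]: F1=1 F2=1 -> 0
  row 4 [00100]: F1=1 F2=1 -> 0
  row 5 [00101]: F1=1 F2=1 -> 0
  row 6 [00110]: F1=0 F2=1 (differ) -> 1
  row 7 [00111]: F1=0 F2=1 (differ) -> 1
  row 8 [01000]: F1=1 F2=0 (differ) -> 1
  row 9 [01001]: F1=1 F2=0 (differ) -> 1
  row 10 [01010]: F1=1 F2=0 (differ) -> 1
  row 11 [01011]: F1=1 F2=0 (differ) -> 1
  row 12 [01100]: F1=1 F2=0 (differ) -> 1
  row 13 [01101]: F1=1 F2=0 (differ) -> 1
  row 14 [01110]: F1=1 F2=0 (differ) -> 1
  row 15 [01111]: F1=1 F2=0 (differ) -> 1
  row 16 [10000]: F1=0 F2=1 (differ) -> 1
  row 17 [10001]: F1=0 F2=1 (differ) -> 1
  row 18 [10010]: F1=1 F2=1 -> 0
  row 19 [10011]: F1=1 F2=1 -> 0
  row 20 [10100]: F1=1 F2=1 -> 0
  row 21 [10101]: F1=1 F2=1 -> 0
  row 22 [10110]: F1=0 F2=1 (differ) -> 1
  row 23 [10111]: F1=0 F2=1 (differ) -> 1
  row 24 [11000]: F1=1 F2=1 -> 0
  row 25 [11001]: F1=1 F2=1 -> 0
  row 26 [11010]: F1=1 F2=1 -> 0
  row 27 [11011]: F1=1 F2=1 -> 0
  row 28 [11100]: F1=1 F2=1 -> 0
  row 29 [11101]: F1=1 F2=1 -> 0
  row 30 [11110]: F1=1 F2=1 -> 0
  row 31 [11111]: F1=1 F2=1 -> 0
Full result column, 8 rows per line (p,q fixed per line; r,s,t runs 000..111 left to right):
  rows 0-7 [p,q=00]: 11000011  (ones: 4)
  rows 8-15 [p,q=01]: 11111111  (ones: 8)
  rows 16-23 [p,q=10]: 11000011  (ones: 4)
  rows 24-31 [p,q=11]: 00000000  (ones: 0)
Disagreements = 4+8+4+0 = 16

16


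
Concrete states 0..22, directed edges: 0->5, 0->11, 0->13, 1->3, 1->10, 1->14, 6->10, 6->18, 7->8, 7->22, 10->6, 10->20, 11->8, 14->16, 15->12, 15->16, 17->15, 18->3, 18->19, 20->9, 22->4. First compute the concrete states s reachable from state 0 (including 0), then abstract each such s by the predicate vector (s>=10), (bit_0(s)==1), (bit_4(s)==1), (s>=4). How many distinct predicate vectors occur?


BFS from 0:
Concrete reachable: {0, 5, 8, 11, 13}
Abstract via predicates (s>=10), (bit_0(s)==1), (bit_4(s)==1), (s>=4):
  (0,0,0,0) <- {0}
  (0,0,0,1) <- {8}
  (0,1,0,1) <- {5}
  (1,1,0,1) <- {11, 13}
Distinct abstract states = 4

4


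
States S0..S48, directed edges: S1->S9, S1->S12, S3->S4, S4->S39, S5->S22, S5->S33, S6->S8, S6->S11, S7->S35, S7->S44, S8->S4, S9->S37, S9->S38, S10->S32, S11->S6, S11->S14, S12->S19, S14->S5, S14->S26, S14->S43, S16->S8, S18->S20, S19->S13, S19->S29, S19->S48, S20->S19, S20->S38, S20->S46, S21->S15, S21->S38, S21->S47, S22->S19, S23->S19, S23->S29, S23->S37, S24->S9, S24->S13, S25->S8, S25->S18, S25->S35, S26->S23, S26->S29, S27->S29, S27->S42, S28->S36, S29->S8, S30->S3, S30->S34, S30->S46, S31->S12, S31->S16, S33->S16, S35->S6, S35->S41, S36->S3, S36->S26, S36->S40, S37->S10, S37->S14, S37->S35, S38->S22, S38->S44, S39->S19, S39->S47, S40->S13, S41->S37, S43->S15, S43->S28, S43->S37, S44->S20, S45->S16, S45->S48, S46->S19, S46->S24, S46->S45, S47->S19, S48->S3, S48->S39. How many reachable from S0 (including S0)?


BFS from S0:
  layer 0: {S0}
Reachable set: {S0}
Count = 1

1


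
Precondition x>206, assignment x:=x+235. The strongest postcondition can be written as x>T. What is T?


Formula: sp(P, x:=E) = exists old_x. (x = E[old_x/x]) AND P[old_x/x] (old_x is the value of x before the assignment; eliminate old_x by solving x = E[old_x/x] for old_x)
Step 1: Precondition P: x>206, i.e. old_x > 206
Step 2: Assignment gives x = old_x + 235, so old_x = x - 235
Step 3: Substitute into P: x - 235 > 206
Step 4: Simplify: x > 206+235 = 441

441


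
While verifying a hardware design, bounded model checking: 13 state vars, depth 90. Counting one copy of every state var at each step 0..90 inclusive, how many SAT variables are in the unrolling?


BMC unrolls to depth k, creating one copy of each state var for steps 0..k.
Step count = 90 + 1 = 91 (steps 0 through 90)
Vars per step = 13
Total = 13 * 91 = 1183

1183


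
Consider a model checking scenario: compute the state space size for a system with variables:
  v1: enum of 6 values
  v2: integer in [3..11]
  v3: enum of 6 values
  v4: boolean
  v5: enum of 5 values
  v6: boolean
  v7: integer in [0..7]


State space = product of domain sizes of all variables.
Domain sizes:
  v1 (enum of 6 values): 6
  v2 (integer in [3..11]): 9
  v3 (enum of 6 values): 6
  v4 (boolean): 2
  v5 (enum of 5 values): 5
  v6 (boolean): 2
  v7 (integer in [0..7]): 8
Product = 6 * 9 * 6 * 2 * 5 * 2 * 8 = 51840

51840


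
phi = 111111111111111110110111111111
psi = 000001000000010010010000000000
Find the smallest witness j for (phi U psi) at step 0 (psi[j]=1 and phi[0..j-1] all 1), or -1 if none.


(phi U psi) at 0: need smallest j with psi[j]=1 and phi[i]=1 for all i in [0,j).
Scan from step 0:
  step 0: phi=1, psi=0 -> continue
  step 1: phi=1, psi=0 -> continue
  step 2: phi=1, psi=0 -> continue
  step 3: phi=1, psi=0 -> continue
  step 5: psi=1 and phi held for [0,5) -> witness found
Witness step = 5

5


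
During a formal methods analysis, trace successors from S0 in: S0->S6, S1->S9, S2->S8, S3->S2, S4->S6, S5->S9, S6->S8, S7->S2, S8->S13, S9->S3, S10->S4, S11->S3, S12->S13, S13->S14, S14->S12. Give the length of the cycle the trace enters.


Trace from S0 until a state repeats:
  S0 -> S6 -> S8 -> S13 -> S14 -> S12 -> S13
S13 first seen at step 3, revisited at step 6.
Cycle length = 6 - 3 = 3

3


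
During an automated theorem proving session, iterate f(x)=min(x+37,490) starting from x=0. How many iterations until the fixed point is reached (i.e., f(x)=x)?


Step 1: x=0, cap=490, increment=37
Step 2: x grows by 37 each step until capped at 490; fixed point is x=490
Step 3: iterations = ceil(490/37) = 14

14


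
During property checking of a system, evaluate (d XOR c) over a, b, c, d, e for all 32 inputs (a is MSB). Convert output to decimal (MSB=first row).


Formula: (d XOR c) over a, b, c, d, e (32 rows)
Evaluate each row (bits = a,b,c,d,e, MSB first):
  row 0 [00000]: (0 XOR 0) -> 0
  row 1 [00001]: (0 XOR 0) -> 0
  row 2 [00010]: (1 XOR 0) -> 1
  row 3 [00011]: (1 XOR 0) -> 1
  row 4 [00100]: (0 XOR 1) -> 1
  row 5 [00101]: (0 XOR 1) -> 1
  row 6 [00110]: (1 XOR 1) -> 0
  row 7 [00111]: (1 XOR 1) -> 0
  row 8 [01000]: (0 XOR 0) -> 0
  row 9 [01001]: (0 XOR 0) -> 0
  row 10 [01010]: (1 XOR 0) -> 1
  row 11 [01011]: (1 XOR 0) -> 1
  row 12 [01100]: (0 XOR 1) -> 1
  row 13 [01101]: (0 XOR 1) -> 1
  row 14 [01110]: (1 XOR 1) -> 0
  row 15 [01111]: (1 XOR 1) -> 0
  row 16 [10000]: (0 XOR 0) -> 0
  row 17 [10001]: (0 XOR 0) -> 0
  row 18 [10010]: (1 XOR 0) -> 1
  row 19 [10011]: (1 XOR 0) -> 1
  row 20 [10100]: (0 XOR 1) -> 1
  row 21 [10101]: (0 XOR 1) -> 1
  row 22 [10110]: (1 XOR 1) -> 0
  row 23 [10111]: (1 XOR 1) -> 0
  row 24 [11000]: (0 XOR 0) -> 0
  row 25 [11001]: (0 XOR 0) -> 0
  row 26 [11010]: (1 XOR 0) -> 1
  row 27 [11011]: (1 XOR 0) -> 1
  row 28 [11100]: (0 XOR 1) -> 1
  row 29 [11101]: (0 XOR 1) -> 1
  row 30 [11110]: (1 XOR 1) -> 0
  row 31 [11111]: (1 XOR 1) -> 0
Full result column, 4 rows per line (a,b,c fixed per line; d,e runs 00..11 left to right):
  rows 0-3 [a,b,c=000]: 0011  = hex 3
  rows 4-7 [a,b,c=001]: 1100  = hex C
  rows 8-11 [a,b,c=010]: 0011  = hex 3
  rows 12-15 [a,b,c=011]: 1100  = hex C
  rows 16-19 [a,b,c=100]: 0011  = hex 3
  rows 20-23 [a,b,c=101]: 1100  = hex C
  rows 24-27 [a,b,c=110]: 0011  = hex 3
  rows 28-31 [a,b,c=111]: 1100  = hex C
Output column (row 0 .. row 31) = 00111100001111000011110000111100
Output column grouped in 4s = 0011 1100 0011 1100 0011 1100 0011 1100 = 0x3C3C3C3C
Convert to decimal digit by digit (value = value*16 + digit):
  3 -> 3
  3*16 + 12 (C) = 60
  60*16 + 3 = 963
  963*16 + 12 (C) = 15420
  15420*16 + 3 = 246723
  246723*16 + 12 (C) = 3947580
  3947580*16 + 3 = 63161283
  63161283*16 + 12 (C) = 1010580540
Decimal = 1010580540

1010580540


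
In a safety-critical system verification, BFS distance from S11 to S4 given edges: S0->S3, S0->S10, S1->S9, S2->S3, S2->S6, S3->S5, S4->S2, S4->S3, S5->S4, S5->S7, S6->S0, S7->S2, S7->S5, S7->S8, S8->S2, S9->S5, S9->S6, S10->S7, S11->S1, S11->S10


BFS layer-by-layer from S11:
  dist 0: {S11}
  dist 1: {S1, S10}
  dist 2: {S7, S9}
  dist 3: {S2, S5, S6, S8}
  dist 4: {S0, S3, S4}
  -> S4 reached at distance 4
Shortest path length = 4

4


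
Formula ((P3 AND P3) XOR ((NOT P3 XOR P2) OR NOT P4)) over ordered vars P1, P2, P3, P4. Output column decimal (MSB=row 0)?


Formula: ((P3 AND P3) XOR ((NOT P3 XOR P2) OR NOT P4)) over P1, P2, P3, P4 (16 rows)
Evaluate each row (bits = P1,P2,P3,P4, MSB first):
  row 0 [0000]: ((0 AND 0) XOR ((NOT 0 XOR 0) OR NOT 0)) -> 1
  row 1 [0001]: ((0 AND 0) XOR ((NOT 0 XOR 0) OR NOT 1)) -> 1
  row 2 [0010]: ((1 AND 1) XOR ((NOT 1 XOR 0) OR NOT 0)) -> 0
  row 3 [0011]: ((1 AND 1) XOR ((NOT 1 XOR 0) OR NOT 1)) -> 1
  row 4 [0100]: ((0 AND 0) XOR ((NOT 0 XOR 1) OR NOT 0)) -> 1
  row 5 [0101]: ((0 AND 0) XOR ((NOT 0 XOR 1) OR NOT 1)) -> 0
  row 6 [0110]: ((1 AND 1) XOR ((NOT 1 XOR 1) OR NOT 0)) -> 0
  row 7 [0111]: ((1 AND 1) XOR ((NOT 1 XOR 1) OR NOT 1)) -> 0
  row 8 [1000]: ((0 AND 0) XOR ((NOT 0 XOR 0) OR NOT 0)) -> 1
  row 9 [1001]: ((0 AND 0) XOR ((NOT 0 XOR 0) OR NOT 1)) -> 1
  row 10 [1010]: ((1 AND 1) XOR ((NOT 1 XOR 0) OR NOT 0)) -> 0
  row 11 [1011]: ((1 AND 1) XOR ((NOT 1 XOR 0) OR NOT 1)) -> 1
  row 12 [1100]: ((0 AND 0) XOR ((NOT 0 XOR 1) OR NOT 0)) -> 1
  row 13 [1101]: ((0 AND 0) XOR ((NOT 0 XOR 1) OR NOT 1)) -> 0
  row 14 [1110]: ((1 AND 1) XOR ((NOT 1 XOR 1) OR NOT 0)) -> 0
  row 15 [1111]: ((1 AND 1) XOR ((NOT 1 XOR 1) OR NOT 1)) -> 0
Full result column, 4 rows per line (P1,P2 fixed per line; P3,P4 runs 00..11 left to right):
  rows 0-3 [P1,P2=00]: 1101  = hex D
  rows 4-7 [P1,P2=01]: 1000  = hex 8
  rows 8-11 [P1,P2=10]: 1101  = hex D
  rows 12-15 [P1,P2=11]: 1000  = hex 8
Output column (row 0 .. row 15) = 1101100011011000
Output column grouped in 4s = 1101 1000 1101 1000 = 0xD8D8
Convert to decimal digit by digit (value = value*16 + digit):
  D -> 13
  13*16 + 8 = 216
  216*16 + 13 (D) = 3469
  3469*16 + 8 = 55512
Decimal = 55512

55512


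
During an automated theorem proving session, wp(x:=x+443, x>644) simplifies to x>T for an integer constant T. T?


Formula: wp(x:=E, P) = P[E/x] (substitute E for x in postcondition)
Step 1: Postcondition: x>644
Step 2: Substitute x+443 for x: x+443>644
Step 3: Solve for x: x > 644-443 = 201

201


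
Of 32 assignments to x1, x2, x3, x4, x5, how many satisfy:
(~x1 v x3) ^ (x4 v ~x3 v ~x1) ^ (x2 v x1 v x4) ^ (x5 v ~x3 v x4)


CNF with 4 clauses over 5 vars (32 assignments).
An assignment satisfies CNF iff every clause has >=1 true literal.
Check each row (bits = x1,x2,x3,x4,x5; clause T/F shown):
  row 0 [00000]: clauses=TTFT -> 0
  row 1 [00001]: clauses=TTFT -> 0
  row 2 [00010]: clauses=TTTT -> 1
  row 3 [00011]: clauses=TTTT -> 1
  row 4 [00100]: clauses=TTFF -> 0
  row 5 [00101]: clauses=TTFT -> 0
  row 6 [00110]: clauses=TTTT -> 1
  row 7 [00111]: clauses=TTTT -> 1
  row 8 [01000]: clauses=TTTT -> 1
  row 9 [01001]: clauses=TTTT -> 1
  row 10 [01010]: clauses=TTTT -> 1
  row 11 [01011]: clauses=TTTT -> 1
  row 12 [01100]: clauses=TTTF -> 0
  row 13 [01101]: clauses=TTTT -> 1
  row 14 [01110]: clauses=TTTT -> 1
  row 15 [01111]: clauses=TTTT -> 1
  row 16 [10000]: clauses=FTTT -> 0
  row 17 [10001]: clauses=FTTT -> 0
  row 18 [10010]: clauses=FTTT -> 0
  row 19 [10011]: clauses=FTTT -> 0
  row 20 [10100]: clauses=TFTF -> 0
  row 21 [10101]: clauses=TFTT -> 0
  row 22 [10110]: clauses=TTTT -> 1
  row 23 [10111]: clauses=TTTT -> 1
  row 24 [11000]: clauses=FTTT -> 0
  row 25 [11001]: clauses=FTTT -> 0
  row 26 [11010]: clauses=FTTT -> 0
  row 27 [11011]: clauses=FTTT -> 0
  row 28 [11100]: clauses=TFTF -> 0
  row 29 [11101]: clauses=TFTT -> 0
  row 30 [11110]: clauses=TTTT -> 1
  row 31 [11111]: clauses=TTTT -> 1
Full result column, 8 rows per line (x1,x2 fixed per line; x3,x4,x5 runs 000..111 left to right):
  rows 0-7 [x1,x2=00]: 00110011  (ones: 4)
  rows 8-15 [x1,x2=01]: 11110111  (ones: 7)
  rows 16-23 [x1,x2=10]: 00000011  (ones: 2)
  rows 24-31 [x1,x2=11]: 00000011  (ones: 2)
Satisfying assignments = 4+7+2+2 = 15

15


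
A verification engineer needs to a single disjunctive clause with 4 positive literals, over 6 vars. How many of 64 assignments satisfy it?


Step 1: Total=2^6=64
Step 2: Unsat when all 4 false: 2^2=4
Step 3: Sat=64-4=60

60


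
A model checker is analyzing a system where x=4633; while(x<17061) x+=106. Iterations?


Step 1: x goes from 4633 toward 17061 by 106; the body runs while x<17061, so iterations = ceil((bound-start)/step)
Step 2: Distance=12428
Step 3: ceil(12428/106)=118

118


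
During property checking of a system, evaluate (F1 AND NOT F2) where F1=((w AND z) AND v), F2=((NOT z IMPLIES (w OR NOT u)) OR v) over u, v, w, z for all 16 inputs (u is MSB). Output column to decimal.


F1 = ((w AND z) AND v)
F2 = ((NOT z IMPLIES (w OR NOT u)) OR v)
Counterexample to F1=>F2 is where F1=1 and F2=0.
Evaluate each row (bits = u,v,w,z, MSB first):
  row 0 [0000]: F1=0 F2=1 -> F1&~F2 -> 0
  row 1 [0001]: F1=0 F2=1 -> F1&~F2 -> 0
  row 2 [0010]: F1=0 F2=1 -> F1&~F2 -> 0
  row 3 [0011]: F1=0 F2=1 -> F1&~F2 -> 0
  row 4 [0100]: F1=0 F2=1 -> F1&~F2 -> 0
  row 5 [0101]: F1=0 F2=1 -> F1&~F2 -> 0
  row 6 [0110]: F1=0 F2=1 -> F1&~F2 -> 0
  row 7 [0111]: F1=1 F2=1 -> F1&~F2 -> 0
  row 8 [1000]: F1=0 F2=0 -> F1&~F2 -> 0
  row 9 [1001]: F1=0 F2=1 -> F1&~F2 -> 0
  row 10 [1010]: F1=0 F2=1 -> F1&~F2 -> 0
  row 11 [1011]: F1=0 F2=1 -> F1&~F2 -> 0
  row 12 [1100]: F1=0 F2=1 -> F1&~F2 -> 0
  row 13 [1101]: F1=0 F2=1 -> F1&~F2 -> 0
  row 14 [1110]: F1=0 F2=1 -> F1&~F2 -> 0
  row 15 [1111]: F1=1 F2=1 -> F1&~F2 -> 0
Full result column, 4 rows per line (u,v fixed per line; w,z runs 00..11 left to right):
  rows 0-3 [u,v=00]: 0000  = hex 0
  rows 4-7 [u,v=01]: 0000  = hex 0
  rows 8-11 [u,v=10]: 0000  = hex 0
  rows 12-15 [u,v=11]: 0000  = hex 0
Counterexample vector (row 0 .. row 15) = 0000000000000000
Output column grouped in 4s = 0000 0000 0000 0000 = 0x0000
Convert to decimal digit by digit (value = value*16 + digit):
  0 -> 0
  0*16 + 0 = 0
  0*16 + 0 = 0
  0*16 + 0 = 0
Decimal = 0

0


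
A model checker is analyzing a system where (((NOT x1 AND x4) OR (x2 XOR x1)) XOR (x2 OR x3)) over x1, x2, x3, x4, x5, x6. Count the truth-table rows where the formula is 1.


Formula: (((NOT x1 AND x4) OR (x2 XOR x1)) XOR (x2 OR x3)) over 6 vars (64 rows)
Evaluate each row (x1, x2, x3, x4, x5, x6 as bits, MSB first):
  row 0 [000000]: (((NOT 0 AND 0) OR (0 XOR 0)) XOR (0 OR 0)) -> 0
  row 1 [000001]: (((NOT 0 AND 0) OR (0 XOR 0)) XOR (0 OR 0)) -> 0
  row 2 [000010]: (((NOT 0 AND 0) OR (0 XOR 0)) XOR (0 OR 0)) -> 0
  row 3 [000011]: (((NOT 0 AND 0) OR (0 XOR 0)) XOR (0 OR 0)) -> 0
  row 4 [000100]: (((NOT 0 AND 1) OR (0 XOR 0)) XOR (0 OR 0)) -> 1
  (every remaining row is evaluated the same way; all 64 results are listed next)
Full result column, 8 rows per line (x1,x2,x3 fixed per line; x4,x5,x6 runs 000..111 left to right):
  rows 0-7 [x1,x2,x3=000]: 00001111  (ones: 4)
  rows 8-15 [x1,x2,x3=001]: 11110000  (ones: 4)
  rows 16-23 [x1,x2,x3=010]: 00000000  (ones: 0)
  rows 24-31 [x1,x2,x3=011]: 00000000  (ones: 0)
  rows 32-39 [x1,x2,x3=100]: 11111111  (ones: 8)
  rows 40-47 [x1,x2,x3=101]: 00000000  (ones: 0)
  rows 48-55 [x1,x2,x3=110]: 11111111  (ones: 8)
  rows 56-63 [x1,x2,x3=111]: 11111111  (ones: 8)
Count of 1-rows = 4+4+0+0+8+0+8+8 = 32

32


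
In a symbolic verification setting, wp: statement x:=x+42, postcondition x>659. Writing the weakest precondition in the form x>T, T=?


Formula: wp(x:=E, P) = P[E/x] (substitute E for x in postcondition)
Step 1: Postcondition: x>659
Step 2: Substitute x+42 for x: x+42>659
Step 3: Solve for x: x > 659-42 = 617

617


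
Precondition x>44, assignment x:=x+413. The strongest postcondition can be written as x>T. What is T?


Formula: sp(P, x:=E) = exists old_x. (x = E[old_x/x]) AND P[old_x/x] (old_x is the value of x before the assignment; eliminate old_x by solving x = E[old_x/x] for old_x)
Step 1: Precondition P: x>44, i.e. old_x > 44
Step 2: Assignment gives x = old_x + 413, so old_x = x - 413
Step 3: Substitute into P: x - 413 > 44
Step 4: Simplify: x > 44+413 = 457

457


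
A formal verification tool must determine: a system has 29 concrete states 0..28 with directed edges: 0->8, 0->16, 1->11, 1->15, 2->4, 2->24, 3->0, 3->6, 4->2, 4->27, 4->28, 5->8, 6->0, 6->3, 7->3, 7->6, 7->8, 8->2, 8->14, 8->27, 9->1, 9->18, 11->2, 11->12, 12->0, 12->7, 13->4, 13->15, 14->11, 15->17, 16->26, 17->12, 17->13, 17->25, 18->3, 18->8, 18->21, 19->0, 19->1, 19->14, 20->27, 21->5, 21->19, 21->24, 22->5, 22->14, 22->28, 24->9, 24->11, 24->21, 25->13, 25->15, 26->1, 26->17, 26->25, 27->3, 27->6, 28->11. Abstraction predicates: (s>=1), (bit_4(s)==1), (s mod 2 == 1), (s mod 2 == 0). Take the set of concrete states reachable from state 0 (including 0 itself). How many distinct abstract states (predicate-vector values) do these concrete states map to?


BFS from 0:
Concrete reachable: {0, 1, 2, 3, 4, 5, 6, 7, 8, 9, 11, 12, 13, 14, 15, 16, 17, 18, 19, 21, 24, 25, 26, 27, 28}
Abstract via predicates (s>=1), (bit_4(s)==1), (s mod 2 == 1), (s mod 2 == 0):
  (0,0,0,1) <- {0}
  (1,0,0,1) <- {2, 4, 6, 8, 12, 14}
  (1,0,1,0) <- {1, 3, 5, 7, 9, 11, 13, 15}
  (1,1,0,1) <- {16, 18, 24, 26, 28}
  (1,1,1,0) <- {17, 19, 21, 25, 27}
Distinct abstract states = 5

5


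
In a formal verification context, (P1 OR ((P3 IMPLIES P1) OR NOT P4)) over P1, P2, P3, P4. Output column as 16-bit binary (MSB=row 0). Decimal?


Formula: (P1 OR ((P3 IMPLIES P1) OR NOT P4)) over P1, P2, P3, P4 (16 rows)
Evaluate each row (bits = P1,P2,P3,P4, MSB first):
  row 0 [0000]: (0 OR ((0 IMPLIES 0) OR NOT 0)) -> 1
  row 1 [0001]: (0 OR ((0 IMPLIES 0) OR NOT 1)) -> 1
  row 2 [0010]: (0 OR ((1 IMPLIES 0) OR NOT 0)) -> 1
  row 3 [0011]: (0 OR ((1 IMPLIES 0) OR NOT 1)) -> 0
  row 4 [0100]: (0 OR ((0 IMPLIES 0) OR NOT 0)) -> 1
  row 5 [0101]: (0 OR ((0 IMPLIES 0) OR NOT 1)) -> 1
  row 6 [0110]: (0 OR ((1 IMPLIES 0) OR NOT 0)) -> 1
  row 7 [0111]: (0 OR ((1 IMPLIES 0) OR NOT 1)) -> 0
  row 8 [1000]: (1 OR ((0 IMPLIES 1) OR NOT 0)) -> 1
  row 9 [1001]: (1 OR ((0 IMPLIES 1) OR NOT 1)) -> 1
  row 10 [1010]: (1 OR ((1 IMPLIES 1) OR NOT 0)) -> 1
  row 11 [1011]: (1 OR ((1 IMPLIES 1) OR NOT 1)) -> 1
  row 12 [1100]: (1 OR ((0 IMPLIES 1) OR NOT 0)) -> 1
  row 13 [1101]: (1 OR ((0 IMPLIES 1) OR NOT 1)) -> 1
  row 14 [1110]: (1 OR ((1 IMPLIES 1) OR NOT 0)) -> 1
  row 15 [1111]: (1 OR ((1 IMPLIES 1) OR NOT 1)) -> 1
Full result column, 4 rows per line (P1,P2 fixed per line; P3,P4 runs 00..11 left to right):
  rows 0-3 [P1,P2=00]: 1110  = hex E
  rows 4-7 [P1,P2=01]: 1110  = hex E
  rows 8-11 [P1,P2=10]: 1111  = hex F
  rows 12-15 [P1,P2=11]: 1111  = hex F
Output column (row 0 .. row 15) = 1110111011111111
Output column grouped in 4s = 1110 1110 1111 1111 = 0xEEFF
Convert to decimal digit by digit (value = value*16 + digit):
  E -> 14
  14*16 + 14 (E) = 238
  238*16 + 15 (F) = 3823
  3823*16 + 15 (F) = 61183
Decimal = 61183

61183


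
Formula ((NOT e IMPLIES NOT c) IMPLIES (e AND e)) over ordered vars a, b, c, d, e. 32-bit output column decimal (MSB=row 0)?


Formula: ((NOT e IMPLIES NOT c) IMPLIES (e AND e)) over a, b, c, d, e (32 rows)
Evaluate each row (bits = a,b,c,d,e, MSB first):
  row 0 [00000]: ((NOT 0 IMPLIES NOT 0) IMPLIES (0 AND 0)) -> 0
  row 1 [00001]: ((NOT 1 IMPLIES NOT 0) IMPLIES (1 AND 1)) -> 1
  row 2 [00010]: ((NOT 0 IMPLIES NOT 0) IMPLIES (0 AND 0)) -> 0
  row 3 [00011]: ((NOT 1 IMPLIES NOT 0) IMPLIES (1 AND 1)) -> 1
  row 4 [00100]: ((NOT 0 IMPLIES NOT 1) IMPLIES (0 AND 0)) -> 1
  row 5 [00101]: ((NOT 1 IMPLIES NOT 1) IMPLIES (1 AND 1)) -> 1
  row 6 [00110]: ((NOT 0 IMPLIES NOT 1) IMPLIES (0 AND 0)) -> 1
  row 7 [00111]: ((NOT 1 IMPLIES NOT 1) IMPLIES (1 AND 1)) -> 1
  row 8 [01000]: ((NOT 0 IMPLIES NOT 0) IMPLIES (0 AND 0)) -> 0
  row 9 [01001]: ((NOT 1 IMPLIES NOT 0) IMPLIES (1 AND 1)) -> 1
  row 10 [01010]: ((NOT 0 IMPLIES NOT 0) IMPLIES (0 AND 0)) -> 0
  row 11 [01011]: ((NOT 1 IMPLIES NOT 0) IMPLIES (1 AND 1)) -> 1
  row 12 [01100]: ((NOT 0 IMPLIES NOT 1) IMPLIES (0 AND 0)) -> 1
  row 13 [01101]: ((NOT 1 IMPLIES NOT 1) IMPLIES (1 AND 1)) -> 1
  row 14 [01110]: ((NOT 0 IMPLIES NOT 1) IMPLIES (0 AND 0)) -> 1
  row 15 [01111]: ((NOT 1 IMPLIES NOT 1) IMPLIES (1 AND 1)) -> 1
  row 16 [10000]: ((NOT 0 IMPLIES NOT 0) IMPLIES (0 AND 0)) -> 0
  row 17 [10001]: ((NOT 1 IMPLIES NOT 0) IMPLIES (1 AND 1)) -> 1
  row 18 [10010]: ((NOT 0 IMPLIES NOT 0) IMPLIES (0 AND 0)) -> 0
  row 19 [10011]: ((NOT 1 IMPLIES NOT 0) IMPLIES (1 AND 1)) -> 1
  row 20 [10100]: ((NOT 0 IMPLIES NOT 1) IMPLIES (0 AND 0)) -> 1
  row 21 [10101]: ((NOT 1 IMPLIES NOT 1) IMPLIES (1 AND 1)) -> 1
  row 22 [10110]: ((NOT 0 IMPLIES NOT 1) IMPLIES (0 AND 0)) -> 1
  row 23 [10111]: ((NOT 1 IMPLIES NOT 1) IMPLIES (1 AND 1)) -> 1
  row 24 [11000]: ((NOT 0 IMPLIES NOT 0) IMPLIES (0 AND 0)) -> 0
  row 25 [11001]: ((NOT 1 IMPLIES NOT 0) IMPLIES (1 AND 1)) -> 1
  row 26 [11010]: ((NOT 0 IMPLIES NOT 0) IMPLIES (0 AND 0)) -> 0
  row 27 [11011]: ((NOT 1 IMPLIES NOT 0) IMPLIES (1 AND 1)) -> 1
  row 28 [11100]: ((NOT 0 IMPLIES NOT 1) IMPLIES (0 AND 0)) -> 1
  row 29 [11101]: ((NOT 1 IMPLIES NOT 1) IMPLIES (1 AND 1)) -> 1
  row 30 [11110]: ((NOT 0 IMPLIES NOT 1) IMPLIES (0 AND 0)) -> 1
  row 31 [11111]: ((NOT 1 IMPLIES NOT 1) IMPLIES (1 AND 1)) -> 1
Full result column, 4 rows per line (a,b,c fixed per line; d,e runs 00..11 left to right):
  rows 0-3 [a,b,c=000]: 0101  = hex 5
  rows 4-7 [a,b,c=001]: 1111  = hex F
  rows 8-11 [a,b,c=010]: 0101  = hex 5
  rows 12-15 [a,b,c=011]: 1111  = hex F
  rows 16-19 [a,b,c=100]: 0101  = hex 5
  rows 20-23 [a,b,c=101]: 1111  = hex F
  rows 24-27 [a,b,c=110]: 0101  = hex 5
  rows 28-31 [a,b,c=111]: 1111  = hex F
Output column (row 0 .. row 31) = 01011111010111110101111101011111
Output column grouped in 4s = 0101 1111 0101 1111 0101 1111 0101 1111 = 0x5F5F5F5F
Convert to decimal digit by digit (value = value*16 + digit):
  5 -> 5
  5*16 + 15 (F) = 95
  95*16 + 5 = 1525
  1525*16 + 15 (F) = 24415
  24415*16 + 5 = 390645
  390645*16 + 15 (F) = 6250335
  6250335*16 + 5 = 100005365
  100005365*16 + 15 (F) = 1600085855
Decimal = 1600085855

1600085855


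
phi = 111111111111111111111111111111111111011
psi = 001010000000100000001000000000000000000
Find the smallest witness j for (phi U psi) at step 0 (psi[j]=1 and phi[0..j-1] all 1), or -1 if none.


(phi U psi) at 0: need smallest j with psi[j]=1 and phi[i]=1 for all i in [0,j).
Scan from step 0:
  step 0: phi=1, psi=0 -> continue
  step 1: phi=1, psi=0 -> continue
  step 2: psi=1 and phi held for [0,2) -> witness found
Witness step = 2

2


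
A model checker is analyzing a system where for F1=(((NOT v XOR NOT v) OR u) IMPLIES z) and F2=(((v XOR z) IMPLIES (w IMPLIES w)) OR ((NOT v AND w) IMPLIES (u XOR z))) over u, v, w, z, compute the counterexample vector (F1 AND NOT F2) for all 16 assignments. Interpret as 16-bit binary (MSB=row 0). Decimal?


F1 = (((NOT v XOR NOT v) OR u) IMPLIES z)
F2 = (((v XOR z) IMPLIES (w IMPLIES w)) OR ((NOT v AND w) IMPLIES (u XOR z)))
Counterexample to F1=>F2 is where F1=1 and F2=0.
Evaluate each row (bits = u,v,w,z, MSB first):
  row 0 [0000]: F1=1 F2=1 -> F1&~F2 -> 0
  row 1 [0001]: F1=1 F2=1 -> F1&~F2 -> 0
  row 2 [0010]: F1=1 F2=1 -> F1&~F2 -> 0
  row 3 [0011]: F1=1 F2=1 -> F1&~F2 -> 0
  row 4 [0100]: F1=1 F2=1 -> F1&~F2 -> 0
  row 5 [0101]: F1=1 F2=1 -> F1&~F2 -> 0
  row 6 [0110]: F1=1 F2=1 -> F1&~F2 -> 0
  row 7 [0111]: F1=1 F2=1 -> F1&~F2 -> 0
  row 8 [1000]: F1=0 F2=1 -> F1&~F2 -> 0
  row 9 [1001]: F1=1 F2=1 -> F1&~F2 -> 0
  row 10 [1010]: F1=0 F2=1 -> F1&~F2 -> 0
  row 11 [1011]: F1=1 F2=1 -> F1&~F2 -> 0
  row 12 [1100]: F1=0 F2=1 -> F1&~F2 -> 0
  row 13 [1101]: F1=1 F2=1 -> F1&~F2 -> 0
  row 14 [1110]: F1=0 F2=1 -> F1&~F2 -> 0
  row 15 [1111]: F1=1 F2=1 -> F1&~F2 -> 0
Full result column, 4 rows per line (u,v fixed per line; w,z runs 00..11 left to right):
  rows 0-3 [u,v=00]: 0000  = hex 0
  rows 4-7 [u,v=01]: 0000  = hex 0
  rows 8-11 [u,v=10]: 0000  = hex 0
  rows 12-15 [u,v=11]: 0000  = hex 0
Counterexample vector (row 0 .. row 15) = 0000000000000000
Output column grouped in 4s = 0000 0000 0000 0000 = 0x0000
Convert to decimal digit by digit (value = value*16 + digit):
  0 -> 0
  0*16 + 0 = 0
  0*16 + 0 = 0
  0*16 + 0 = 0
Decimal = 0

0


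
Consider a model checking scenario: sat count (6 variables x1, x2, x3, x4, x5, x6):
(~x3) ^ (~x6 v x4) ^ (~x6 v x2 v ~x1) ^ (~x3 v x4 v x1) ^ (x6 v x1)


CNF with 5 clauses over 6 vars (64 assignments).
An assignment satisfies CNF iff every clause has >=1 true literal.
Check each row (bits = x1,x2,x3,x4,x5,x6; clause T/F shown):
  row 0 [000000]: clauses=TTTTF -> 0
  row 1 [000001]: clauses=TFTTT -> 0
  row 2 [000010]: clauses=TTTTF -> 0
  row 3 [000011]: clauses=TFTTT -> 0
  row 4 [000100]: clauses=TTTTF -> 0
  (every remaining row is evaluated the same way; all 64 results are listed next)
Full result column, 8 rows per line (x1,x2,x3 fixed per line; x4,x5,x6 runs 000..111 left to right):
  rows 0-7 [x1,x2,x3=000]: 00000101  (ones: 2)
  rows 8-15 [x1,x2,x3=001]: 00000000  (ones: 0)
  rows 16-23 [x1,x2,x3=010]: 00000101  (ones: 2)
  rows 24-31 [x1,x2,x3=011]: 00000000  (ones: 0)
  rows 32-39 [x1,x2,x3=100]: 10101010  (ones: 4)
  rows 40-47 [x1,x2,x3=101]: 00000000  (ones: 0)
  rows 48-55 [x1,x2,x3=110]: 10101111  (ones: 6)
  rows 56-63 [x1,x2,x3=111]: 00000000  (ones: 0)
Satisfying assignments = 2+0+2+0+4+0+6+0 = 14

14


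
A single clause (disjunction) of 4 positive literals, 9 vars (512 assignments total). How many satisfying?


Step 1: Total=2^9=512
Step 2: Unsat when all 4 false: 2^5=32
Step 3: Sat=512-32=480

480


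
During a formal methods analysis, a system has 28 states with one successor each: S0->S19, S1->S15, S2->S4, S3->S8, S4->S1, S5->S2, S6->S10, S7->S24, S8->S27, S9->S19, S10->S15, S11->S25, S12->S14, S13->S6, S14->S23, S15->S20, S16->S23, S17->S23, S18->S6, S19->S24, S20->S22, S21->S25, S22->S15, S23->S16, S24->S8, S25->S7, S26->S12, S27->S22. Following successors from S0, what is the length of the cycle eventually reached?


Trace from S0 until a state repeats:
  S0 -> S19 -> S24 -> S8 -> S27 -> S22 -> S15 -> S20 -> S22
S22 first seen at step 5, revisited at step 8.
Cycle length = 8 - 5 = 3

3


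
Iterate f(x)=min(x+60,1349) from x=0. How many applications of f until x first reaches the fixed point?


Step 1: x=0, cap=1349, increment=60
Step 2: x grows by 60 each step until capped at 1349; fixed point is x=1349
Step 3: iterations = ceil(1349/60) = 23

23


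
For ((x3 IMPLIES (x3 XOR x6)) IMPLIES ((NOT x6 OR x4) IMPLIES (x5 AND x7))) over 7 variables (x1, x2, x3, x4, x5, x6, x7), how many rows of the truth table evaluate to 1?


Formula: ((x3 IMPLIES (x3 XOR x6)) IMPLIES ((NOT x6 OR x4) IMPLIES (x5 AND x7))) over 7 vars (128 rows)
Evaluate each row (x1, x2, x3, x4, x5, x6, x7 as bits, MSB first):
  row 0 [0000000]: ((0 IMPLIES (0 XOR 0)) IMPLIES ((NOT 0 OR 0) IMPLIES (0 AND 0))) -> 0
  row 1 [0000001]: ((0 IMPLIES (0 XOR 0)) IMPLIES ((NOT 0 OR 0) IMPLIES (0 AND 1))) -> 0
  row 2 [0000010]: ((0 IMPLIES (0 XOR 1)) IMPLIES ((NOT 1 OR 0) IMPLIES (0 AND 0))) -> 1
  row 3 [0000011]: ((0 IMPLIES (0 XOR 1)) IMPLIES ((NOT 1 OR 0) IMPLIES (0 AND 1))) -> 1
  row 4 [0000100]: ((0 IMPLIES (0 XOR 0)) IMPLIES ((NOT 0 OR 0) IMPLIES (1 AND 0))) -> 0
  (every remaining row is evaluated the same way; all 128 results are listed next)
Full result column, 8 rows per line (x1,x2,x3,x4 fixed per line; x5,x6,x7 runs 000..111 left to right):
  rows 0-7 [x1,x2,x3,x4=0000]: 00110111  (ones: 5)
  rows 8-15 [x1,x2,x3,x4=0001]: 00000101  (ones: 2)
  rows 16-23 [x1,x2,x3,x4=0010]: 00110111  (ones: 5)
  rows 24-31 [x1,x2,x3,x4=0011]: 00110111  (ones: 5)
  rows 32-39 [x1,x2,x3,x4=0100]: 00110111  (ones: 5)
  rows 40-47 [x1,x2,x3,x4=0101]: 00000101  (ones: 2)
  rows 48-55 [x1,x2,x3,x4=0110]: 00110111  (ones: 5)
  rows 56-63 [x1,x2,x3,x4=0111]: 00110111  (ones: 5)
  rows 64-71 [x1,x2,x3,x4=1000]: 00110111  (ones: 5)
  rows 72-79 [x1,x2,x3,x4=1001]: 00000101  (ones: 2)
  rows 80-87 [x1,x2,x3,x4=1010]: 00110111  (ones: 5)
  rows 88-95 [x1,x2,x3,x4=1011]: 00110111  (ones: 5)
  rows 96-103 [x1,x2,x3,x4=1100]: 00110111  (ones: 5)
  rows 104-111 [x1,x2,x3,x4=1101]: 00000101  (ones: 2)
  rows 112-119 [x1,x2,x3,x4=1110]: 00110111  (ones: 5)
  rows 120-127 [x1,x2,x3,x4=1111]: 00110111  (ones: 5)
Count of 1-rows = 5+2+5+5+5+2+5+5+5+2+5+5+5+2+5+5 = 68

68


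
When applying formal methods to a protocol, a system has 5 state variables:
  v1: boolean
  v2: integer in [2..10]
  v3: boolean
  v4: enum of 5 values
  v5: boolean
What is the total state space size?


State space = product of domain sizes of all variables.
Domain sizes:
  v1 (boolean): 2
  v2 (integer in [2..10]): 9
  v3 (boolean): 2
  v4 (enum of 5 values): 5
  v5 (boolean): 2
Product = 2 * 9 * 2 * 5 * 2 = 360

360


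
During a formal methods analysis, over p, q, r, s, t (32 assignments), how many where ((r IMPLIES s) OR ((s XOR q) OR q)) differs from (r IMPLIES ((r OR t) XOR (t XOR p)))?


F1 = ((r IMPLIES s) OR ((s XOR q) OR q))
F2 = (r IMPLIES ((r OR t) XOR (t XOR p)))
Evaluate both on each of 32 rows (bits = p,q,r,s,t):
  row 0 [00000]: F1=1 F2=1 -> 0
  row 1 [00001]: F1=1 F2=1 -> 0
  row 2 [00010]: F1=1 F2=1 -> 0
  row 3 [00011]: F1=1 F2=1 -> 0
  row 4 [00100]: F1=0 F2=1 (differ) -> 1
  row 5 [00101]: F1=0 F2=0 -> 0
  row 6 [00110]: F1=1 F2=1 -> 0
  row 7 [00111]: F1=1 F2=0 (differ) -> 1
  row 8 [01000]: F1=1 F2=1 -> 0
  row 9 [01001]: F1=1 F2=1 -> 0
  row 10 [01010]: F1=1 F2=1 -> 0
  row 11 [01011]: F1=1 F2=1 -> 0
  row 12 [01100]: F1=1 F2=1 -> 0
  row 13 [01101]: F1=1 F2=0 (differ) -> 1
  row 14 [01110]: F1=1 F2=1 -> 0
  row 15 [01111]: F1=1 F2=0 (differ) -> 1
  row 16 [10000]: F1=1 F2=1 -> 0
  row 17 [10001]: F1=1 F2=1 -> 0
  row 18 [10010]: F1=1 F2=1 -> 0
  row 19 [10011]: F1=1 F2=1 -> 0
  row 20 [10100]: F1=0 F2=0 -> 0
  row 21 [10101]: F1=0 F2=1 (differ) -> 1
  row 22 [10110]: F1=1 F2=0 (differ) -> 1
  row 23 [10111]: F1=1 F2=1 -> 0
  row 24 [11000]: F1=1 F2=1 -> 0
  row 25 [11001]: F1=1 F2=1 -> 0
  row 26 [11010]: F1=1 F2=1 -> 0
  row 27 [11011]: F1=1 F2=1 -> 0
  row 28 [11100]: F1=1 F2=0 (differ) -> 1
  row 29 [11101]: F1=1 F2=1 -> 0
  row 30 [11110]: F1=1 F2=0 (differ) -> 1
  row 31 [11111]: F1=1 F2=1 -> 0
Full result column, 8 rows per line (p,q fixed per line; r,s,t runs 000..111 left to right):
  rows 0-7 [p,q=00]: 00001001  (ones: 2)
  rows 8-15 [p,q=01]: 00000101  (ones: 2)
  rows 16-23 [p,q=10]: 00000110  (ones: 2)
  rows 24-31 [p,q=11]: 00001010  (ones: 2)
Disagreements = 2+2+2+2 = 8

8


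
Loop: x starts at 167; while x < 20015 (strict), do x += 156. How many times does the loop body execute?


Step 1: x goes from 167 toward 20015 by 156; the body runs while x<20015, so iterations = ceil((bound-start)/step)
Step 2: Distance=19848
Step 3: ceil(19848/156)=128

128


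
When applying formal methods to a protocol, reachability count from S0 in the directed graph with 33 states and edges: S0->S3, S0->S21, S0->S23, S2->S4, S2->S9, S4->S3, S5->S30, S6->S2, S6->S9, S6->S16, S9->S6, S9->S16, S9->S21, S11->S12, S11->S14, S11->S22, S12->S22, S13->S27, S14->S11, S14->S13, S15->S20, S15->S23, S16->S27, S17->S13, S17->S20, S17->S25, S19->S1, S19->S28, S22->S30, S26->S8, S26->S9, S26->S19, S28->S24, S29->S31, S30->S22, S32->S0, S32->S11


BFS from S0:
  layer 0: {S0}
  layer 1: {S3, S21, S23}
Reachable set: {S0, S3, S21, S23}
Count = 4

4


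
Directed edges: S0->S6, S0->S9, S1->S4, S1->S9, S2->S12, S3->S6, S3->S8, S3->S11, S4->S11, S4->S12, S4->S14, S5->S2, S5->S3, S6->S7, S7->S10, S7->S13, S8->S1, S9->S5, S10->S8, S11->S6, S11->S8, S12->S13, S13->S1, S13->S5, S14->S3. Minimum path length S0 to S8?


BFS layer-by-layer from S0:
  dist 0: {S0}
  dist 1: {S6, S9}
  dist 2: {S5, S7}
  dist 3: {S2, S3, S10, S13}
  dist 4: {S1, S8, S11, S12}
  -> S8 reached at distance 4
Shortest path length = 4

4


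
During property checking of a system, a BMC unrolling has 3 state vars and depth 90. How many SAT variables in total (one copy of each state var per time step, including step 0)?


BMC unrolls to depth k, creating one copy of each state var for steps 0..k.
Step count = 90 + 1 = 91 (steps 0 through 90)
Vars per step = 3
Total = 3 * 91 = 273

273


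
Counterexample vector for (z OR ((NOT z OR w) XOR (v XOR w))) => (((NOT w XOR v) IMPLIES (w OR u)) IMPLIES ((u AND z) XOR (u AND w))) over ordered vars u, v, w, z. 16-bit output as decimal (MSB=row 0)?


F1 = (z OR ((NOT z OR w) XOR (v XOR w)))
F2 = (((NOT w XOR v) IMPLIES (w OR u)) IMPLIES ((u AND z) XOR (u AND w)))
Counterexample to F1=>F2 is where F1=1 and F2=0.
Evaluate each row (bits = u,v,w,z, MSB first):
  row 0 [0000]: F1=1 F2=1 -> F1&~F2 -> 0
  row 1 [0001]: F1=1 F2=1 -> F1&~F2 -> 0
  row 2 [0010]: F1=0 F2=0 -> F1&~F2 -> 0
  row 3 [0011]: F1=1 F2=0 -> F1&~F2 -> 1
  row 4 [0100]: F1=0 F2=0 -> F1&~F2 -> 0
  row 5 [0101]: F1=1 F2=0 -> F1&~F2 -> 1
  row 6 [0110]: F1=1 F2=0 -> F1&~F2 -> 1
  row 7 [0111]: F1=1 F2=0 -> F1&~F2 -> 1
  row 8 [1000]: F1=1 F2=0 -> F1&~F2 -> 1
  row 9 [1001]: F1=1 F2=1 -> F1&~F2 -> 0
  row 10 [1010]: F1=0 F2=1 -> F1&~F2 -> 0
  row 11 [1011]: F1=1 F2=0 -> F1&~F2 -> 1
  row 12 [1100]: F1=0 F2=0 -> F1&~F2 -> 0
  row 13 [1101]: F1=1 F2=1 -> F1&~F2 -> 0
  row 14 [1110]: F1=1 F2=1 -> F1&~F2 -> 0
  row 15 [1111]: F1=1 F2=0 -> F1&~F2 -> 1
Full result column, 4 rows per line (u,v fixed per line; w,z runs 00..11 left to right):
  rows 0-3 [u,v=00]: 0001  = hex 1
  rows 4-7 [u,v=01]: 0111  = hex 7
  rows 8-11 [u,v=10]: 1001  = hex 9
  rows 12-15 [u,v=11]: 0001  = hex 1
Counterexample vector (row 0 .. row 15) = 0001011110010001
Output column grouped in 4s = 0001 0111 1001 0001 = 0x1791
Convert to decimal digit by digit (value = value*16 + digit):
  1 -> 1
  1*16 + 7 = 23
  23*16 + 9 = 377
  377*16 + 1 = 6033
Decimal = 6033

6033


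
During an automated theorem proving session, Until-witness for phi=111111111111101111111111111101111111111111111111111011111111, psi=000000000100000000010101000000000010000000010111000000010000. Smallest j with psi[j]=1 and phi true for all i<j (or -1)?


(phi U psi) at 0: need smallest j with psi[j]=1 and phi[i]=1 for all i in [0,j).
Scan from step 0:
  step 0: phi=1, psi=0 -> continue
  step 1: phi=1, psi=0 -> continue
  step 2: phi=1, psi=0 -> continue
  step 3: phi=1, psi=0 -> continue
  step 9: psi=1 and phi held for [0,9) -> witness found
Witness step = 9

9


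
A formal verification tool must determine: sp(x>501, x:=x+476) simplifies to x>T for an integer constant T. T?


Formula: sp(P, x:=E) = exists old_x. (x = E[old_x/x]) AND P[old_x/x] (old_x is the value of x before the assignment; eliminate old_x by solving x = E[old_x/x] for old_x)
Step 1: Precondition P: x>501, i.e. old_x > 501
Step 2: Assignment gives x = old_x + 476, so old_x = x - 476
Step 3: Substitute into P: x - 476 > 501
Step 4: Simplify: x > 501+476 = 977

977


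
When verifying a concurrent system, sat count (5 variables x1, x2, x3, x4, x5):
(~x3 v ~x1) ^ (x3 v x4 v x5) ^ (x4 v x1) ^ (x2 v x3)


CNF with 4 clauses over 5 vars (32 assignments).
An assignment satisfies CNF iff every clause has >=1 true literal.
Check each row (bits = x1,x2,x3,x4,x5; clause T/F shown):
  row 0 [00000]: clauses=TFFF -> 0
  row 1 [00001]: clauses=TTFF -> 0
  row 2 [00010]: clauses=TTTF -> 0
  row 3 [00011]: clauses=TTTF -> 0
  row 4 [00100]: clauses=TTFT -> 0
  row 5 [00101]: clauses=TTFT -> 0
  row 6 [00110]: clauses=TTTT -> 1
  row 7 [00111]: clauses=TTTT -> 1
  row 8 [01000]: clauses=TFFT -> 0
  row 9 [01001]: clauses=TTFT -> 0
  row 10 [01010]: clauses=TTTT -> 1
  row 11 [01011]: clauses=TTTT -> 1
  row 12 [01100]: clauses=TTFT -> 0
  row 13 [01101]: clauses=TTFT -> 0
  row 14 [01110]: clauses=TTTT -> 1
  row 15 [01111]: clauses=TTTT -> 1
  row 16 [10000]: clauses=TFTF -> 0
  row 17 [10001]: clauses=TTTF -> 0
  row 18 [10010]: clauses=TTTF -> 0
  row 19 [10011]: clauses=TTTF -> 0
  row 20 [10100]: clauses=FTTT -> 0
  row 21 [10101]: clauses=FTTT -> 0
  row 22 [10110]: clauses=FTTT -> 0
  row 23 [10111]: clauses=FTTT -> 0
  row 24 [11000]: clauses=TFTT -> 0
  row 25 [11001]: clauses=TTTT -> 1
  row 26 [11010]: clauses=TTTT -> 1
  row 27 [11011]: clauses=TTTT -> 1
  row 28 [11100]: clauses=FTTT -> 0
  row 29 [11101]: clauses=FTTT -> 0
  row 30 [11110]: clauses=FTTT -> 0
  row 31 [11111]: clauses=FTTT -> 0
Full result column, 8 rows per line (x1,x2 fixed per line; x3,x4,x5 runs 000..111 left to right):
  rows 0-7 [x1,x2=00]: 00000011  (ones: 2)
  rows 8-15 [x1,x2=01]: 00110011  (ones: 4)
  rows 16-23 [x1,x2=10]: 00000000  (ones: 0)
  rows 24-31 [x1,x2=11]: 01110000  (ones: 3)
Satisfying assignments = 2+4+0+3 = 9

9
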